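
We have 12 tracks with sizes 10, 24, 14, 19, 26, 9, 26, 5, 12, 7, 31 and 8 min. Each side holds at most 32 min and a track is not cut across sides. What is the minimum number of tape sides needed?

7

Total = 31 + 26 + 26 + 24 + 19 + 14 + 12 + 10 + 9 + 8 + 7 + 5 = 191 min.
Lower bound: ⌈191/32⌉ = 6 tape sides.
A packing using 7 tape sides:
  side 1: 31 = 31
  side 2: 26 + 5 = 31
  side 3: 26 = 26
  side 4: 24 + 8 = 32
  side 5: 19 + 12 = 31
  side 6: 14 + 10 + 7 = 31
  side 7: 9 = 9
No arrangement into 6 tape sides stays within capacity, so 7 is optimal.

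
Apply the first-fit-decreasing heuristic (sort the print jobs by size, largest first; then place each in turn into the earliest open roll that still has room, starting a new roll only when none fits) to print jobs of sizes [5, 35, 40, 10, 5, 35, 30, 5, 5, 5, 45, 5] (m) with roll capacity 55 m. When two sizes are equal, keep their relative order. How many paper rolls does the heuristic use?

5

Sorted descending: 45, 40, 35, 35, 30, 10, 5, 5, 5, 5, 5, 5.
  45 → roll 1 (new)  [load 45/55]
  40 → roll 2 (new)  [load 40/55]
  35 → roll 3 (new)  [load 35/55]
  35 → roll 4 (new)  [load 35/55]
  30 → roll 5 (new)  [load 30/55]
  10 → roll 1  [load 55/55]
  5 → roll 2  [load 45/55]
  5 → roll 2  [load 50/55]
  5 → roll 2  [load 55/55]
  5 → roll 3  [load 40/55]
  5 → roll 3  [load 45/55]
  5 → roll 3  [load 50/55]
5 paper rolls opened.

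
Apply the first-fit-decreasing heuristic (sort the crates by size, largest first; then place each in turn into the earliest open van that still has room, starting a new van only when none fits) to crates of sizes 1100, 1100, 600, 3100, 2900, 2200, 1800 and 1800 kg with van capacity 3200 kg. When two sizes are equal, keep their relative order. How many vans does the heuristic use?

Sorted descending: 3100, 2900, 2200, 1800, 1800, 1100, 1100, 600.
  3100 → van 1 (new)  [load 3100/3200]
  2900 → van 2 (new)  [load 2900/3200]
  2200 → van 3 (new)  [load 2200/3200]
  1800 → van 4 (new)  [load 1800/3200]
  1800 → van 5 (new)  [load 1800/3200]
  1100 → van 4  [load 2900/3200]
  1100 → van 5  [load 2900/3200]
  600 → van 3  [load 2800/3200]
5 vans opened.

5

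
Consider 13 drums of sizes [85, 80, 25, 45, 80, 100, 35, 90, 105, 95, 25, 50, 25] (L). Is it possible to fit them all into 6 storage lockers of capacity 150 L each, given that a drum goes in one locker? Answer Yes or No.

No

Total = 840 L; ⌈840/150⌉ = 6.
7 drums each exceed half the capacity and cannot share a locker, forcing at least 7 storage lockers.
At least 7 storage lockers are required, but only 6 are allowed.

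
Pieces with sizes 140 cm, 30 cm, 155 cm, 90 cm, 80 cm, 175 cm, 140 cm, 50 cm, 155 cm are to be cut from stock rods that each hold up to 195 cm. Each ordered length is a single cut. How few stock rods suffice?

6

Total = 175 + 155 + 155 + 140 + 140 + 90 + 80 + 50 + 30 = 1015 cm.
Lower bound: ⌈1015/195⌉ = 6 stock rods.
A packing using 6 stock rods:
  stock rod 1: 175 = 175
  stock rod 2: 155 + 30 = 185
  stock rod 3: 155 = 155
  stock rod 4: 140 + 50 = 190
  stock rod 5: 140 = 140
  stock rod 6: 90 + 80 = 170
This matches the lower bound, so 6 is optimal.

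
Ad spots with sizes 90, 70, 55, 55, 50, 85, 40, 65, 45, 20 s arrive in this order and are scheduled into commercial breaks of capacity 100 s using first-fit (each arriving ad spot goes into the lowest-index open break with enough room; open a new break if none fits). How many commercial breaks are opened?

  90 → break 1 (new)  [load 90/100]
  70 → break 2 (new)  [load 70/100]
  55 → break 3 (new)  [load 55/100]
  55 → break 4 (new)  [load 55/100]
  50 → break 5 (new)  [load 50/100]
  85 → break 6 (new)  [load 85/100]
  40 → break 3  [load 95/100]
  65 → break 7 (new)  [load 65/100]
  45 → break 4  [load 100/100]
  20 → break 2  [load 90/100]
7 commercial breaks opened.

7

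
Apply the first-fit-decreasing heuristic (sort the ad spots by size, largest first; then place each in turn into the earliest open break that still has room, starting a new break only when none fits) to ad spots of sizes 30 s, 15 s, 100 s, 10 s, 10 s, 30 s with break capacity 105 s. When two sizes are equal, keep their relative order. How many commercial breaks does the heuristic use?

Sorted descending: 100, 30, 30, 15, 10, 10.
  100 → break 1 (new)  [load 100/105]
  30 → break 2 (new)  [load 30/105]
  30 → break 2  [load 60/105]
  15 → break 2  [load 75/105]
  10 → break 2  [load 85/105]
  10 → break 2  [load 95/105]
2 commercial breaks opened.

2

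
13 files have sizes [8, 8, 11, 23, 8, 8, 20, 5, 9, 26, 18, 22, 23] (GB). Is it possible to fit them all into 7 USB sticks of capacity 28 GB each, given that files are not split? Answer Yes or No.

No

Total = 189 GB; ⌈189/28⌉ = 7.
The bound of 7 does not rule out 7, but exhaustive search shows no assignment into 7 USB sticks of capacity 28 GB exists — the minimum is 8.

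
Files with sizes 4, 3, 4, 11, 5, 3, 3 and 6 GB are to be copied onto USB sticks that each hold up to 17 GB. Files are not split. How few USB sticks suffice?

3

Total = 11 + 6 + 5 + 4 + 4 + 3 + 3 + 3 = 39 GB.
Lower bound: ⌈39/17⌉ = 3 USB sticks.
A packing using 3 USB sticks:
  USB stick 1: 11 + 6 = 17
  USB stick 2: 5 + 4 + 4 + 3 = 16
  USB stick 3: 3 + 3 = 6
This matches the lower bound, so 3 is optimal.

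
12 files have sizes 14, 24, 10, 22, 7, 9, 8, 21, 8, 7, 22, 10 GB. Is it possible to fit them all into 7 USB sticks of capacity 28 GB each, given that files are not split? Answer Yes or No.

Yes

A valid assignment using 7 USB sticks:
  USB stick 1: 24 = 24
  USB stick 2: 22 = 22
  USB stick 3: 22 = 22
  USB stick 4: 21 + 7 = 28
  USB stick 5: 14 + 10 = 24
  USB stick 6: 10 + 9 + 8 = 27
  USB stick 7: 8 + 7 = 15
Every load is within 28 GB, so 7 USB sticks suffice.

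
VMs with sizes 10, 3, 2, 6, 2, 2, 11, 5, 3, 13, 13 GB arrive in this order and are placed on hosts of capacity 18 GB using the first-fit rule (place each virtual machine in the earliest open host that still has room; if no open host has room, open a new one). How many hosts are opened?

5

  10 → host 1 (new)  [load 10/18]
  3 → host 1  [load 13/18]
  2 → host 1  [load 15/18]
  6 → host 2 (new)  [load 6/18]
  2 → host 1  [load 17/18]
  2 → host 2  [load 8/18]
  11 → host 3 (new)  [load 11/18]
  5 → host 2  [load 13/18]
  3 → host 2  [load 16/18]
  13 → host 4 (new)  [load 13/18]
  13 → host 5 (new)  [load 13/18]
5 hosts opened.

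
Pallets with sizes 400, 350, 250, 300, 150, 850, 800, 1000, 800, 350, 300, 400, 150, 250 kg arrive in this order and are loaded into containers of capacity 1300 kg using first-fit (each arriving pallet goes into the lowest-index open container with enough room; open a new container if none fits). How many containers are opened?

  400 → container 1 (new)  [load 400/1300]
  350 → container 1  [load 750/1300]
  250 → container 1  [load 1000/1300]
  300 → container 1  [load 1300/1300]
  150 → container 2 (new)  [load 150/1300]
  850 → container 2  [load 1000/1300]
  800 → container 3 (new)  [load 800/1300]
  1000 → container 4 (new)  [load 1000/1300]
  800 → container 5 (new)  [load 800/1300]
  350 → container 3  [load 1150/1300]
  300 → container 2  [load 1300/1300]
  400 → container 5  [load 1200/1300]
  150 → container 3  [load 1300/1300]
  250 → container 4  [load 1250/1300]
5 containers opened.

5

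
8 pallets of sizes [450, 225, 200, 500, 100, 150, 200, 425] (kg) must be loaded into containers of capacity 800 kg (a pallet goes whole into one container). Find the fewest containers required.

Total = 500 + 450 + 425 + 225 + 200 + 200 + 150 + 100 = 2250 kg.
Lower bound: ⌈2250/800⌉ = 3 containers.
A packing using 3 containers:
  container 1: 500 + 225 = 725
  container 2: 450 + 200 + 150 = 800
  container 3: 425 + 200 + 100 = 725
This matches the lower bound, so 3 is optimal.

3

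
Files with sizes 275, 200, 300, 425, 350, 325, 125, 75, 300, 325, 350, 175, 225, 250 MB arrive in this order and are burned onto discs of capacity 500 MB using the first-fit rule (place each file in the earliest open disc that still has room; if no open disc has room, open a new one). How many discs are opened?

9

  275 → disc 1 (new)  [load 275/500]
  200 → disc 1  [load 475/500]
  300 → disc 2 (new)  [load 300/500]
  425 → disc 3 (new)  [load 425/500]
  350 → disc 4 (new)  [load 350/500]
  325 → disc 5 (new)  [load 325/500]
  125 → disc 2  [load 425/500]
  75 → disc 2  [load 500/500]
  300 → disc 6 (new)  [load 300/500]
  325 → disc 7 (new)  [load 325/500]
  350 → disc 8 (new)  [load 350/500]
  175 → disc 5  [load 500/500]
  225 → disc 9 (new)  [load 225/500]
  250 → disc 9  [load 475/500]
9 discs opened.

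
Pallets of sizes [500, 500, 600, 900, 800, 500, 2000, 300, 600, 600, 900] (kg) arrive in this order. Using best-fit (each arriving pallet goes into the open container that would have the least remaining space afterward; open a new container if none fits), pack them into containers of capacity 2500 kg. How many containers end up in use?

4

  500 → container 1 (new)  [load 500/2500]
  500 → container 1  [load 1000/2500]
  600 → container 1  [load 1600/2500]
  900 → container 1  [load 2500/2500]
  800 → container 2 (new)  [load 800/2500]
  500 → container 2  [load 1300/2500]
  2000 → container 3 (new)  [load 2000/2500]
  300 → container 3  [load 2300/2500]
  600 → container 2  [load 1900/2500]
  600 → container 2  [load 2500/2500]
  900 → container 4 (new)  [load 900/2500]
4 containers opened.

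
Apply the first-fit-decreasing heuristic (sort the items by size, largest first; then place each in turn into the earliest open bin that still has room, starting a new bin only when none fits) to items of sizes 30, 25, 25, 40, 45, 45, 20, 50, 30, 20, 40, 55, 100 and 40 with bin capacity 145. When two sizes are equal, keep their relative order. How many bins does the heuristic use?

Sorted descending: 100, 55, 50, 45, 45, 40, 40, 40, 30, 30, 25, 25, 20, 20.
  100 → bin 1 (new)  [load 100/145]
  55 → bin 2 (new)  [load 55/145]
  50 → bin 2  [load 105/145]
  45 → bin 1  [load 145/145]
  45 → bin 3 (new)  [load 45/145]
  40 → bin 2  [load 145/145]
  40 → bin 3  [load 85/145]
  40 → bin 3  [load 125/145]
  30 → bin 4 (new)  [load 30/145]
  30 → bin 4  [load 60/145]
  25 → bin 4  [load 85/145]
  25 → bin 4  [load 110/145]
  20 → bin 3  [load 145/145]
  20 → bin 4  [load 130/145]
4 bins opened.

4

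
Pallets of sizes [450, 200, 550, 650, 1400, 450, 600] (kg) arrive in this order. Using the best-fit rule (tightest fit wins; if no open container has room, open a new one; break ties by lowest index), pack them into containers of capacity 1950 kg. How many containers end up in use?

  450 → container 1 (new)  [load 450/1950]
  200 → container 1  [load 650/1950]
  550 → container 1  [load 1200/1950]
  650 → container 1  [load 1850/1950]
  1400 → container 2 (new)  [load 1400/1950]
  450 → container 2  [load 1850/1950]
  600 → container 3 (new)  [load 600/1950]
3 containers opened.

3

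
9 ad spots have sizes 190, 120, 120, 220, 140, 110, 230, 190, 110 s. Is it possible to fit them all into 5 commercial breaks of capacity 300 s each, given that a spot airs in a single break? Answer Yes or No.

No

Total = 1430 s; ⌈1430/300⌉ = 5.
The bound of 5 does not rule out 5, but exhaustive search shows no assignment into 5 commercial breaks of capacity 300 s exists — the minimum is 6.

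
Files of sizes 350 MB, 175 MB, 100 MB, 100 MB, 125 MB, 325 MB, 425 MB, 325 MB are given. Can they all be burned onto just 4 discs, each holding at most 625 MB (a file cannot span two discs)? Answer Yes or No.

A valid assignment using 4 discs:
  disc 1: 425 + 175 = 600
  disc 2: 350 + 125 + 100 = 575
  disc 3: 325 + 100 = 425
  disc 4: 325 = 325
Every load is within 625 MB, so 4 discs suffice.

Yes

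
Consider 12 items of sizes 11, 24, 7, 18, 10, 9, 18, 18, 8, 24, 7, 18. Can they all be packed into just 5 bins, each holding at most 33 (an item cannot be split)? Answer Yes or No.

No

Total = 172; ⌈172/33⌉ = 6.
At least 6 bins are required, but only 5 are allowed.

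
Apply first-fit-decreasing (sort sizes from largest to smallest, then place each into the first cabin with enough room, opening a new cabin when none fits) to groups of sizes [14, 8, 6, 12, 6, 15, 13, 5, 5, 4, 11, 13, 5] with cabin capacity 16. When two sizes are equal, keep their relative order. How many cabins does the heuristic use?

Sorted descending: 15, 14, 13, 13, 12, 11, 8, 6, 6, 5, 5, 5, 4.
  15 → cabin 1 (new)  [load 15/16]
  14 → cabin 2 (new)  [load 14/16]
  13 → cabin 3 (new)  [load 13/16]
  13 → cabin 4 (new)  [load 13/16]
  12 → cabin 5 (new)  [load 12/16]
  11 → cabin 6 (new)  [load 11/16]
  8 → cabin 7 (new)  [load 8/16]
  6 → cabin 7  [load 14/16]
  6 → cabin 8 (new)  [load 6/16]
  5 → cabin 6  [load 16/16]
  5 → cabin 8  [load 11/16]
  5 → cabin 8  [load 16/16]
  4 → cabin 5  [load 16/16]
8 cabins opened.

8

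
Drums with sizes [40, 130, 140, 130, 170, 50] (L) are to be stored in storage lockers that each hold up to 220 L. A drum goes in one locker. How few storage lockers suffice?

Total = 170 + 140 + 130 + 130 + 50 + 40 = 660 L.
Lower bound: ⌈660/220⌉ = 3 storage lockers.
Also, 4 drums each exceed 110 L, and no two of those can share a locker, so at least 4 storage lockers are needed.
A packing using 4 storage lockers:
  locker 1: 170 + 50 = 220
  locker 2: 140 + 40 = 180
  locker 3: 130 = 130
  locker 4: 130 = 130
This matches the lower bound, so 4 is optimal.

4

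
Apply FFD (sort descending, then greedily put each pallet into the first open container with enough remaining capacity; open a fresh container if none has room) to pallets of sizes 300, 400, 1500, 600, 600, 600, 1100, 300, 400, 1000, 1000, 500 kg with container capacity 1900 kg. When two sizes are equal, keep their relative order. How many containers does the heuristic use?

Sorted descending: 1500, 1100, 1000, 1000, 600, 600, 600, 500, 400, 400, 300, 300.
  1500 → container 1 (new)  [load 1500/1900]
  1100 → container 2 (new)  [load 1100/1900]
  1000 → container 3 (new)  [load 1000/1900]
  1000 → container 4 (new)  [load 1000/1900]
  600 → container 2  [load 1700/1900]
  600 → container 3  [load 1600/1900]
  600 → container 4  [load 1600/1900]
  500 → container 5 (new)  [load 500/1900]
  400 → container 1  [load 1900/1900]
  400 → container 5  [load 900/1900]
  300 → container 3  [load 1900/1900]
  300 → container 4  [load 1900/1900]
5 containers opened.

5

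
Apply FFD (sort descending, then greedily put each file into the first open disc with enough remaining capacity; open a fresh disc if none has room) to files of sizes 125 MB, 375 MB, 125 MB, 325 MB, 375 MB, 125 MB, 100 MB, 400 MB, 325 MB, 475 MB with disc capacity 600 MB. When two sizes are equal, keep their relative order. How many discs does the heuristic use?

Sorted descending: 475, 400, 375, 375, 325, 325, 125, 125, 125, 100.
  475 → disc 1 (new)  [load 475/600]
  400 → disc 2 (new)  [load 400/600]
  375 → disc 3 (new)  [load 375/600]
  375 → disc 4 (new)  [load 375/600]
  325 → disc 5 (new)  [load 325/600]
  325 → disc 6 (new)  [load 325/600]
  125 → disc 1  [load 600/600]
  125 → disc 2  [load 525/600]
  125 → disc 3  [load 500/600]
  100 → disc 3  [load 600/600]
6 discs opened.

6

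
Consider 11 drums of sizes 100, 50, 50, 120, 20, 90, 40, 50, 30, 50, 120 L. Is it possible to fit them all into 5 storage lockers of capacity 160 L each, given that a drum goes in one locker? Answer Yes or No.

A valid assignment using 5 storage lockers:
  locker 1: 120 + 40 = 160
  locker 2: 120 + 30 = 150
  locker 3: 100 + 50 = 150
  locker 4: 90 + 50 + 20 = 160
  locker 5: 50 + 50 = 100
Every load is within 160 L, so 5 storage lockers suffice.

Yes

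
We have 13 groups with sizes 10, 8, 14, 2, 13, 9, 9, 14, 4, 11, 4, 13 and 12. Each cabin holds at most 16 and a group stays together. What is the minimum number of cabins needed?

10

Total = 14 + 14 + 13 + 13 + 12 + 11 + 10 + 9 + 9 + 8 + 4 + 4 + 2 = 123.
Lower bound: ⌈123/16⌉ = 8 cabins.
Also, 9 groups each exceed 8, and no two of those can share a cabin, so at least 9 cabins are needed.
A packing using 10 cabins:
  cabin 1: 14 + 2 = 16
  cabin 2: 14 = 14
  cabin 3: 13 = 13
  cabin 4: 13 = 13
  cabin 5: 12 + 4 = 16
  cabin 6: 11 + 4 = 15
  cabin 7: 10 = 10
  cabin 8: 9 = 9
  cabin 9: 9 = 9
  cabin 10: 8 = 8
No arrangement into 9 cabins stays within capacity, so 10 is optimal.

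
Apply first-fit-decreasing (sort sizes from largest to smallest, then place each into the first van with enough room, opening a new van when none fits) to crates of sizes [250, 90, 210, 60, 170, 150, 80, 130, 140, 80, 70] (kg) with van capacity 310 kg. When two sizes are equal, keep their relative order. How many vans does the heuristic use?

5

Sorted descending: 250, 210, 170, 150, 140, 130, 90, 80, 80, 70, 60.
  250 → van 1 (new)  [load 250/310]
  210 → van 2 (new)  [load 210/310]
  170 → van 3 (new)  [load 170/310]
  150 → van 4 (new)  [load 150/310]
  140 → van 3  [load 310/310]
  130 → van 4  [load 280/310]
  90 → van 2  [load 300/310]
  80 → van 5 (new)  [load 80/310]
  80 → van 5  [load 160/310]
  70 → van 5  [load 230/310]
  60 → van 1  [load 310/310]
5 vans opened.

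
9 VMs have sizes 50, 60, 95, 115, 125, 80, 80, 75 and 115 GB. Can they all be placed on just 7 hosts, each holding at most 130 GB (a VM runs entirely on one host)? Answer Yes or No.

Total = 795 GB; ⌈795/130⌉ = 7.
The bound of 7 does not rule out 7, but exhaustive search shows no assignment into 7 hosts of capacity 130 GB exists — the minimum is 8.

No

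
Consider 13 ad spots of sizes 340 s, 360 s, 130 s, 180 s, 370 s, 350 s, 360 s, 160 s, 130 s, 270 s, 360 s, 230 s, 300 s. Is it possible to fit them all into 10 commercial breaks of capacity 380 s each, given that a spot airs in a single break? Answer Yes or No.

No

Total = 3540 s; ⌈3540/380⌉ = 10.
The bound of 10 does not rule out 10, but exhaustive search shows no assignment into 10 commercial breaks of capacity 380 s exists — the minimum is 11.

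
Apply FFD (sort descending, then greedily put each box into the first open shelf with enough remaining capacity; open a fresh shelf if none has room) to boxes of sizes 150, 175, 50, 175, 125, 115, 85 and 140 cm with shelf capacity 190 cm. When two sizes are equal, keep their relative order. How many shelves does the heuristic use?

7

Sorted descending: 175, 175, 150, 140, 125, 115, 85, 50.
  175 → shelf 1 (new)  [load 175/190]
  175 → shelf 2 (new)  [load 175/190]
  150 → shelf 3 (new)  [load 150/190]
  140 → shelf 4 (new)  [load 140/190]
  125 → shelf 5 (new)  [load 125/190]
  115 → shelf 6 (new)  [load 115/190]
  85 → shelf 7 (new)  [load 85/190]
  50 → shelf 4  [load 190/190]
7 shelves opened.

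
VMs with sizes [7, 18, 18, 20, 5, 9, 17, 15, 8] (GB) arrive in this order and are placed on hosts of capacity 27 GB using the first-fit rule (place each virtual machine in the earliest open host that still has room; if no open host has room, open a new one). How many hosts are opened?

  7 → host 1 (new)  [load 7/27]
  18 → host 1  [load 25/27]
  18 → host 2 (new)  [load 18/27]
  20 → host 3 (new)  [load 20/27]
  5 → host 2  [load 23/27]
  9 → host 4 (new)  [load 9/27]
  17 → host 4  [load 26/27]
  15 → host 5 (new)  [load 15/27]
  8 → host 5  [load 23/27]
5 hosts opened.

5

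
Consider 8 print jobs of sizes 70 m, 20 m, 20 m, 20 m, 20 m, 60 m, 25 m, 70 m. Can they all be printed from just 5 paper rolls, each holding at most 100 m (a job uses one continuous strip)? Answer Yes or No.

Yes

A valid assignment using 4 paper rolls:
  roll 1: 70 + 25 = 95
  roll 2: 70 + 20 = 90
  roll 3: 60 + 20 + 20 = 100
  roll 4: 20 = 20
That uses only 4 ≤ 5, so 5 paper rolls are enough.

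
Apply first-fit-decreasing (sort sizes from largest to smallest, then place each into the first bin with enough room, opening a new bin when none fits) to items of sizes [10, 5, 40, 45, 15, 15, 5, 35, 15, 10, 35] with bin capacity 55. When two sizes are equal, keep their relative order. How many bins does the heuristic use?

Sorted descending: 45, 40, 35, 35, 15, 15, 15, 10, 10, 5, 5.
  45 → bin 1 (new)  [load 45/55]
  40 → bin 2 (new)  [load 40/55]
  35 → bin 3 (new)  [load 35/55]
  35 → bin 4 (new)  [load 35/55]
  15 → bin 2  [load 55/55]
  15 → bin 3  [load 50/55]
  15 → bin 4  [load 50/55]
  10 → bin 1  [load 55/55]
  10 → bin 5 (new)  [load 10/55]
  5 → bin 3  [load 55/55]
  5 → bin 4  [load 55/55]
5 bins opened.

5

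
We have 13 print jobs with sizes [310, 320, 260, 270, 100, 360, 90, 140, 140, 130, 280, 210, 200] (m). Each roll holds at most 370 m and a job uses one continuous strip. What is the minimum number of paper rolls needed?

Total = 360 + 320 + 310 + 280 + 270 + 260 + 210 + 200 + 140 + 140 + 130 + 100 + 90 = 2810 m.
Lower bound: ⌈2810/370⌉ = 8 paper rolls.
A packing using 9 paper rolls:
  roll 1: 360 = 360
  roll 2: 320 = 320
  roll 3: 310 = 310
  roll 4: 280 + 90 = 370
  roll 5: 270 + 100 = 370
  roll 6: 260 = 260
  roll 7: 210 + 140 = 350
  roll 8: 200 + 140 = 340
  roll 9: 130 = 130
No arrangement into 8 paper rolls stays within capacity, so 9 is optimal.

9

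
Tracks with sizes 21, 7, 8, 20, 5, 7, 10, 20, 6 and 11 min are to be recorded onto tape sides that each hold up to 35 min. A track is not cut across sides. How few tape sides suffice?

4

Total = 21 + 20 + 20 + 11 + 10 + 8 + 7 + 7 + 6 + 5 = 115 min.
Lower bound: ⌈115/35⌉ = 4 tape sides.
A packing using 4 tape sides:
  side 1: 21 + 11 = 32
  side 2: 20 + 10 + 5 = 35
  side 3: 20 + 8 + 7 = 35
  side 4: 7 + 6 = 13
This matches the lower bound, so 4 is optimal.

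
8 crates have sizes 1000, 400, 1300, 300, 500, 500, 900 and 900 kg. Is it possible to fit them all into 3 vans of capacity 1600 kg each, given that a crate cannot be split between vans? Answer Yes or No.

No

Total = 5800 kg; ⌈5800/1600⌉ = 4.
At least 4 vans are required, but only 3 are allowed.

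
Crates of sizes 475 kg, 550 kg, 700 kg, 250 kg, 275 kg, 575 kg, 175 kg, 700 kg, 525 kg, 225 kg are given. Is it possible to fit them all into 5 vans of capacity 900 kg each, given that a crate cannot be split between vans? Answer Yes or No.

No

Total = 4450 kg; ⌈4450/900⌉ = 5.
6 crates each exceed half the capacity and cannot share a van, forcing at least 6 vans.
At least 6 vans are required, but only 5 are allowed.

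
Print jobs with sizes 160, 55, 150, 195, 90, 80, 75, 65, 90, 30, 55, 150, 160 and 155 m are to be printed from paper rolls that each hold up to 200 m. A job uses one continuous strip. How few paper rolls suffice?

9

Total = 195 + 160 + 160 + 155 + 150 + 150 + 90 + 90 + 80 + 75 + 65 + 55 + 55 + 30 = 1510 m.
Lower bound: ⌈1510/200⌉ = 8 paper rolls.
A packing using 9 paper rolls:
  roll 1: 195 = 195
  roll 2: 160 + 30 = 190
  roll 3: 160 = 160
  roll 4: 155 = 155
  roll 5: 150 = 150
  roll 6: 150 = 150
  roll 7: 90 + 90 = 180
  roll 8: 80 + 75 = 155
  roll 9: 65 + 55 + 55 = 175
No arrangement into 8 paper rolls stays within capacity, so 9 is optimal.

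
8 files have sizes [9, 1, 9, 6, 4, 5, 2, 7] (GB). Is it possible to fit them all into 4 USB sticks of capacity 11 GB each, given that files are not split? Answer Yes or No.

A valid assignment using 4 USB sticks:
  USB stick 1: 9 + 2 = 11
  USB stick 2: 9 + 1 = 10
  USB stick 3: 7 + 4 = 11
  USB stick 4: 6 + 5 = 11
Every load is within 11 GB, so 4 USB sticks suffice.

Yes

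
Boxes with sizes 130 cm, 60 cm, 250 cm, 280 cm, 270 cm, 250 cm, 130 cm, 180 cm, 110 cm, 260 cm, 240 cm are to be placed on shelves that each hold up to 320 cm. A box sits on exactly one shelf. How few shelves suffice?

Total = 280 + 270 + 260 + 250 + 250 + 240 + 180 + 130 + 130 + 110 + 60 = 2160 cm.
Lower bound: ⌈2160/320⌉ = 7 shelves.
A packing using 8 shelves:
  shelf 1: 280 = 280
  shelf 2: 270 = 270
  shelf 3: 260 + 60 = 320
  shelf 4: 250 = 250
  shelf 5: 250 = 250
  shelf 6: 240 = 240
  shelf 7: 180 + 130 = 310
  shelf 8: 130 + 110 = 240
No arrangement into 7 shelves stays within capacity, so 8 is optimal.

8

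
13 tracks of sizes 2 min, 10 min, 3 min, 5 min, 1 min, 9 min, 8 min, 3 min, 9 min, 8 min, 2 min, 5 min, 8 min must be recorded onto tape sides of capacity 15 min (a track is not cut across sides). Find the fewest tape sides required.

Total = 10 + 9 + 9 + 8 + 8 + 8 + 5 + 5 + 3 + 3 + 2 + 2 + 1 = 73 min.
Lower bound: ⌈73/15⌉ = 5 tape sides.
Also, 6 tracks each exceed 15/2 min, and no two of those can share a side, so at least 6 tape sides are needed.
A packing using 6 tape sides:
  side 1: 10 + 5 = 15
  side 2: 9 + 5 + 1 = 15
  side 3: 9 + 3 + 3 = 15
  side 4: 8 + 2 + 2 = 12
  side 5: 8 = 8
  side 6: 8 = 8
This matches the lower bound, so 6 is optimal.

6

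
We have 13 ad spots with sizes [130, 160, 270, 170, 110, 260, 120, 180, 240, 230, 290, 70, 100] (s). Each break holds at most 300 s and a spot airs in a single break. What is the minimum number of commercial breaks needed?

9

Total = 290 + 270 + 260 + 240 + 230 + 180 + 170 + 160 + 130 + 120 + 110 + 100 + 70 = 2330 s.
Lower bound: ⌈2330/300⌉ = 8 commercial breaks.
A packing using 9 commercial breaks:
  break 1: 290 = 290
  break 2: 270 = 270
  break 3: 260 = 260
  break 4: 240 = 240
  break 5: 230 + 70 = 300
  break 6: 180 + 120 = 300
  break 7: 170 + 130 = 300
  break 8: 160 + 110 = 270
  break 9: 100 = 100
No arrangement into 8 commercial breaks stays within capacity, so 9 is optimal.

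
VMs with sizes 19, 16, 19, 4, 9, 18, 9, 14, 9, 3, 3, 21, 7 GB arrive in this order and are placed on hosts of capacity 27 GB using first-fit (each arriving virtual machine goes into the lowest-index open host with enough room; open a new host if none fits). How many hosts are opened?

7

  19 → host 1 (new)  [load 19/27]
  16 → host 2 (new)  [load 16/27]
  19 → host 3 (new)  [load 19/27]
  4 → host 1  [load 23/27]
  9 → host 2  [load 25/27]
  18 → host 4 (new)  [load 18/27]
  9 → host 4  [load 27/27]
  14 → host 5 (new)  [load 14/27]
  9 → host 5  [load 23/27]
  3 → host 1  [load 26/27]
  3 → host 3  [load 22/27]
  21 → host 6 (new)  [load 21/27]
  7 → host 7 (new)  [load 7/27]
7 hosts opened.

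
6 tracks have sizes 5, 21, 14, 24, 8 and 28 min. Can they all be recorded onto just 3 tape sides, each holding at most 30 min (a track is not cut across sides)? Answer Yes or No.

No

Total = 100 min; ⌈100/30⌉ = 4.
At least 4 tape sides are required, but only 3 are allowed.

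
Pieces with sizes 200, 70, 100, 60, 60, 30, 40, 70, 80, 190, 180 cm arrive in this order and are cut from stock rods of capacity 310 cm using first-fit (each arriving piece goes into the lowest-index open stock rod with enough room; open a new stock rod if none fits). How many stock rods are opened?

  200 → stock rod 1 (new)  [load 200/310]
  70 → stock rod 1  [load 270/310]
  100 → stock rod 2 (new)  [load 100/310]
  60 → stock rod 2  [load 160/310]
  60 → stock rod 2  [load 220/310]
  30 → stock rod 1  [load 300/310]
  40 → stock rod 2  [load 260/310]
  70 → stock rod 3 (new)  [load 70/310]
  80 → stock rod 3  [load 150/310]
  190 → stock rod 4 (new)  [load 190/310]
  180 → stock rod 5 (new)  [load 180/310]
5 stock rods opened.

5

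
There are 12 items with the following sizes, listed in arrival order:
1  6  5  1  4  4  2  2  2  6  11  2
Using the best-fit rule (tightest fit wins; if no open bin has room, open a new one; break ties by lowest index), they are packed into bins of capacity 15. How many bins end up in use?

4

  1 → bin 1 (new)  [load 1/15]
  6 → bin 1  [load 7/15]
  5 → bin 1  [load 12/15]
  1 → bin 1  [load 13/15]
  4 → bin 2 (new)  [load 4/15]
  4 → bin 2  [load 8/15]
  2 → bin 1  [load 15/15]
  2 → bin 2  [load 10/15]
  2 → bin 2  [load 12/15]
  6 → bin 3 (new)  [load 6/15]
  11 → bin 4 (new)  [load 11/15]
  2 → bin 2  [load 14/15]
4 bins opened.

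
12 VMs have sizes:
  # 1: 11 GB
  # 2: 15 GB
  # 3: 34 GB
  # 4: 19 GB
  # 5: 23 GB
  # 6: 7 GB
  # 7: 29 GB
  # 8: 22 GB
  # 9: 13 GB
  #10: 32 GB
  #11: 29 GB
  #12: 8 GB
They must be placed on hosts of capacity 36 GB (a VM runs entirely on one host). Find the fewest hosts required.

8

Total = 34 + 32 + 29 + 29 + 23 + 22 + 19 + 15 + 13 + 11 + 8 + 7 = 242 GB.
Lower bound: ⌈242/36⌉ = 7 hosts.
A packing using 8 hosts:
  host 1: 34 = 34
  host 2: 32 = 32
  host 3: 29 + 7 = 36
  host 4: 29 = 29
  host 5: 23 + 13 = 36
  host 6: 22 + 11 = 33
  host 7: 19 + 15 = 34
  host 8: 8 = 8
No arrangement into 7 hosts stays within capacity, so 8 is optimal.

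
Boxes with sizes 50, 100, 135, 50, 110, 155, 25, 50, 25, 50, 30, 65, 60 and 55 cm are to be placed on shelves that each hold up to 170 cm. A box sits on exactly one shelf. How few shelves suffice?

Total = 155 + 135 + 110 + 100 + 65 + 60 + 55 + 50 + 50 + 50 + 50 + 30 + 25 + 25 = 960 cm.
Lower bound: ⌈960/170⌉ = 6 shelves.
A packing using 6 shelves:
  shelf 1: 155 = 155
  shelf 2: 135 + 30 = 165
  shelf 3: 110 + 60 = 170
  shelf 4: 100 + 65 = 165
  shelf 5: 55 + 50 + 50 = 155
  shelf 6: 50 + 50 + 25 + 25 = 150
This matches the lower bound, so 6 is optimal.

6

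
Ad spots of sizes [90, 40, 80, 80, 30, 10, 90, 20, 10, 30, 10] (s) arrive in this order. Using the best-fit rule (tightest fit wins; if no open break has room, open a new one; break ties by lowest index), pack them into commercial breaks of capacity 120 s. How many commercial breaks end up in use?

5

  90 → break 1 (new)  [load 90/120]
  40 → break 2 (new)  [load 40/120]
  80 → break 2  [load 120/120]
  80 → break 3 (new)  [load 80/120]
  30 → break 1  [load 120/120]
  10 → break 3  [load 90/120]
  90 → break 4 (new)  [load 90/120]
  20 → break 3  [load 110/120]
  10 → break 3  [load 120/120]
  30 → break 4  [load 120/120]
  10 → break 5 (new)  [load 10/120]
5 commercial breaks opened.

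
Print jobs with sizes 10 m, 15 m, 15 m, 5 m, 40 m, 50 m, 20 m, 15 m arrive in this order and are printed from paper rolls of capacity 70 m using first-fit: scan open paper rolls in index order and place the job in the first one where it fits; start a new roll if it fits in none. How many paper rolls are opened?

  10 → roll 1 (new)  [load 10/70]
  15 → roll 1  [load 25/70]
  15 → roll 1  [load 40/70]
  5 → roll 1  [load 45/70]
  40 → roll 2 (new)  [load 40/70]
  50 → roll 3 (new)  [load 50/70]
  20 → roll 1  [load 65/70]
  15 → roll 2  [load 55/70]
3 paper rolls opened.

3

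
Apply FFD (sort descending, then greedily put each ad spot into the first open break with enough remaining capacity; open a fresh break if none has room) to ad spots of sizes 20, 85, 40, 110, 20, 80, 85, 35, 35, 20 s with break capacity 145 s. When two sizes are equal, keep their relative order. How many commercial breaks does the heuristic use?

4

Sorted descending: 110, 85, 85, 80, 40, 35, 35, 20, 20, 20.
  110 → break 1 (new)  [load 110/145]
  85 → break 2 (new)  [load 85/145]
  85 → break 3 (new)  [load 85/145]
  80 → break 4 (new)  [load 80/145]
  40 → break 2  [load 125/145]
  35 → break 1  [load 145/145]
  35 → break 3  [load 120/145]
  20 → break 2  [load 145/145]
  20 → break 3  [load 140/145]
  20 → break 4  [load 100/145]
4 commercial breaks opened.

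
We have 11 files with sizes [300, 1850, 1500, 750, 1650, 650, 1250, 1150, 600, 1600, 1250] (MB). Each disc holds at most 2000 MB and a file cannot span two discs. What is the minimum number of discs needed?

Total = 1850 + 1650 + 1600 + 1500 + 1250 + 1250 + 1150 + 750 + 650 + 600 + 300 = 12550 MB.
Lower bound: ⌈12550/2000⌉ = 7 discs.
A packing using 7 discs:
  disc 1: 1850 = 1850
  disc 2: 1650 + 300 = 1950
  disc 3: 1600 = 1600
  disc 4: 1500 = 1500
  disc 5: 1250 + 750 = 2000
  disc 6: 1250 + 650 = 1900
  disc 7: 1150 + 600 = 1750
This matches the lower bound, so 7 is optimal.

7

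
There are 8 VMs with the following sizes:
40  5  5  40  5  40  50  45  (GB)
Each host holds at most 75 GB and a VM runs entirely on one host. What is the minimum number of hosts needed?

Total = 50 + 45 + 40 + 40 + 40 + 5 + 5 + 5 = 230 GB.
Lower bound: ⌈230/75⌉ = 4 hosts.
Also, 5 VMs each exceed 75/2 GB, and no two of those can share a host, so at least 5 hosts are needed.
A packing using 5 hosts:
  host 1: 50 + 5 + 5 + 5 = 65
  host 2: 45 = 45
  host 3: 40 = 40
  host 4: 40 = 40
  host 5: 40 = 40
This matches the lower bound, so 5 is optimal.

5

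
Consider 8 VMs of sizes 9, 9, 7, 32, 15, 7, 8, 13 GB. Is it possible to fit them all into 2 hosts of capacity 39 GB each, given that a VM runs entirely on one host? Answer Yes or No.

Total = 100 GB; ⌈100/39⌉ = 3.
At least 3 hosts are required, but only 2 are allowed.

No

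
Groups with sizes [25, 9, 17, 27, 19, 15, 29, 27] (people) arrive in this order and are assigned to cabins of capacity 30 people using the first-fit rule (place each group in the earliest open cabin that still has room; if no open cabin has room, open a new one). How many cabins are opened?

  25 → cabin 1 (new)  [load 25/30]
  9 → cabin 2 (new)  [load 9/30]
  17 → cabin 2  [load 26/30]
  27 → cabin 3 (new)  [load 27/30]
  19 → cabin 4 (new)  [load 19/30]
  15 → cabin 5 (new)  [load 15/30]
  29 → cabin 6 (new)  [load 29/30]
  27 → cabin 7 (new)  [load 27/30]
7 cabins opened.

7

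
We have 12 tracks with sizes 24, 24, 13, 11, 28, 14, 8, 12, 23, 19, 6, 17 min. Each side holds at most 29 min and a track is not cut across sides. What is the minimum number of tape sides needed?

Total = 28 + 24 + 24 + 23 + 19 + 17 + 14 + 13 + 12 + 11 + 8 + 6 = 199 min.
Lower bound: ⌈199/29⌉ = 7 tape sides.
A packing using 8 tape sides:
  side 1: 28 = 28
  side 2: 24 = 24
  side 3: 24 = 24
  side 4: 23 + 6 = 29
  side 5: 19 + 8 = 27
  side 6: 17 + 12 = 29
  side 7: 14 + 13 = 27
  side 8: 11 = 11
No arrangement into 7 tape sides stays within capacity, so 8 is optimal.

8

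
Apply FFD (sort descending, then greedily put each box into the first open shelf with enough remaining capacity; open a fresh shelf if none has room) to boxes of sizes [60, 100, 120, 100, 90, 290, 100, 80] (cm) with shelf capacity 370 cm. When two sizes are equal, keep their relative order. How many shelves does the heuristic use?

3

Sorted descending: 290, 120, 100, 100, 100, 90, 80, 60.
  290 → shelf 1 (new)  [load 290/370]
  120 → shelf 2 (new)  [load 120/370]
  100 → shelf 2  [load 220/370]
  100 → shelf 2  [load 320/370]
  100 → shelf 3 (new)  [load 100/370]
  90 → shelf 3  [load 190/370]
  80 → shelf 1  [load 370/370]
  60 → shelf 3  [load 250/370]
3 shelves opened.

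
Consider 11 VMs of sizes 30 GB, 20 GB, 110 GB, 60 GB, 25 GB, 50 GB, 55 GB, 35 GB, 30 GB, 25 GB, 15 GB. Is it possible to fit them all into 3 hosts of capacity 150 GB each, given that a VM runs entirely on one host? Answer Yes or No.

No

Total = 455 GB; ⌈455/150⌉ = 4.
At least 4 hosts are required, but only 3 are allowed.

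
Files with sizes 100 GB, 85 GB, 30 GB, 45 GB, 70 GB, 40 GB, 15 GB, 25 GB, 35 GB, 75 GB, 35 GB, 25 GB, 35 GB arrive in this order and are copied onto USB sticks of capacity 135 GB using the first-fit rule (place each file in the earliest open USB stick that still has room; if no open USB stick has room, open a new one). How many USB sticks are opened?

  100 → USB stick 1 (new)  [load 100/135]
  85 → USB stick 2 (new)  [load 85/135]
  30 → USB stick 1  [load 130/135]
  45 → USB stick 2  [load 130/135]
  70 → USB stick 3 (new)  [load 70/135]
  40 → USB stick 3  [load 110/135]
  15 → USB stick 3  [load 125/135]
  25 → USB stick 4 (new)  [load 25/135]
  35 → USB stick 4  [load 60/135]
  75 → USB stick 4  [load 135/135]
  35 → USB stick 5 (new)  [load 35/135]
  25 → USB stick 5  [load 60/135]
  35 → USB stick 5  [load 95/135]
5 USB sticks opened.

5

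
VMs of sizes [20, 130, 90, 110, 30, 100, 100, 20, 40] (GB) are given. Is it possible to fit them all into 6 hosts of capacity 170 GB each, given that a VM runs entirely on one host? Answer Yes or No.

Yes

A valid assignment using 5 hosts:
  host 1: 130 + 40 = 170
  host 2: 110 + 30 + 20 = 160
  host 3: 100 + 20 = 120
  host 4: 100 = 100
  host 5: 90 = 90
That uses only 5 ≤ 6, so 6 hosts are enough.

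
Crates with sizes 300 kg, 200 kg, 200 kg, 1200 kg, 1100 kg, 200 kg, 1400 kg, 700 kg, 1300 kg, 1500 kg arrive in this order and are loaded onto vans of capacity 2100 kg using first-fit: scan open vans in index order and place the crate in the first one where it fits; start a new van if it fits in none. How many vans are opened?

  300 → van 1 (new)  [load 300/2100]
  200 → van 1  [load 500/2100]
  200 → van 1  [load 700/2100]
  1200 → van 1  [load 1900/2100]
  1100 → van 2 (new)  [load 1100/2100]
  200 → van 1  [load 2100/2100]
  1400 → van 3 (new)  [load 1400/2100]
  700 → van 2  [load 1800/2100]
  1300 → van 4 (new)  [load 1300/2100]
  1500 → van 5 (new)  [load 1500/2100]
5 vans opened.

5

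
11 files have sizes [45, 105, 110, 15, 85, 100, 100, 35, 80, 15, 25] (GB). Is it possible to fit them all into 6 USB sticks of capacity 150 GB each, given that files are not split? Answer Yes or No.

A valid assignment using 6 USB sticks:
  USB stick 1: 110 + 35 = 145
  USB stick 2: 105 + 45 = 150
  USB stick 3: 100 + 25 + 15 = 140
  USB stick 4: 100 + 15 = 115
  USB stick 5: 85 = 85
  USB stick 6: 80 = 80
Every load is within 150 GB, so 6 USB sticks suffice.

Yes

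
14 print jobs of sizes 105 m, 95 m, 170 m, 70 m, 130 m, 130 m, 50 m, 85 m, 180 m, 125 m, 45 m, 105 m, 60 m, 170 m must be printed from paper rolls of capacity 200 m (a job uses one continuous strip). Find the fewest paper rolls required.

9

Total = 180 + 170 + 170 + 130 + 130 + 125 + 105 + 105 + 95 + 85 + 70 + 60 + 50 + 45 = 1520 m.
Lower bound: ⌈1520/200⌉ = 8 paper rolls.
A packing using 9 paper rolls:
  roll 1: 180 = 180
  roll 2: 170 = 170
  roll 3: 170 = 170
  roll 4: 130 + 70 = 200
  roll 5: 130 + 60 = 190
  roll 6: 125 + 50 = 175
  roll 7: 105 + 95 = 200
  roll 8: 105 + 85 = 190
  roll 9: 45 = 45
No arrangement into 8 paper rolls stays within capacity, so 9 is optimal.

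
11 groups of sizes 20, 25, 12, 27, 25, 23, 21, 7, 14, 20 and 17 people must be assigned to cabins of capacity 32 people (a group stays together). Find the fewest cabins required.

8

Total = 27 + 25 + 25 + 23 + 21 + 20 + 20 + 17 + 14 + 12 + 7 = 211 people.
Lower bound: ⌈211/32⌉ = 7 cabins.
Also, 8 groups each exceed 16 people, and no two of those can share a cabin, so at least 8 cabins are needed.
A packing using 8 cabins:
  cabin 1: 27 = 27
  cabin 2: 25 + 7 = 32
  cabin 3: 25 = 25
  cabin 4: 23 = 23
  cabin 5: 21 = 21
  cabin 6: 20 + 12 = 32
  cabin 7: 20 = 20
  cabin 8: 17 + 14 = 31
This matches the lower bound, so 8 is optimal.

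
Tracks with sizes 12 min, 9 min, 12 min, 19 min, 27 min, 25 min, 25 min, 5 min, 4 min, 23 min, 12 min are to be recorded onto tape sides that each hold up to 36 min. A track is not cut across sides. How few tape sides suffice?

Total = 27 + 25 + 25 + 23 + 19 + 12 + 12 + 12 + 9 + 5 + 4 = 173 min.
Lower bound: ⌈173/36⌉ = 5 tape sides.
A packing using 6 tape sides:
  side 1: 27 + 9 = 36
  side 2: 25 + 5 + 4 = 34
  side 3: 25 = 25
  side 4: 23 + 12 = 35
  side 5: 19 + 12 = 31
  side 6: 12 = 12
No arrangement into 5 tape sides stays within capacity, so 6 is optimal.

6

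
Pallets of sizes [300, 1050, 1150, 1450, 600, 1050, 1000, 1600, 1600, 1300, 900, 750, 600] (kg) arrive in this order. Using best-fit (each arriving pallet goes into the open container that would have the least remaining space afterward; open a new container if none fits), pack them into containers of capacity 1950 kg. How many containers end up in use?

  300 → container 1 (new)  [load 300/1950]
  1050 → container 1  [load 1350/1950]
  1150 → container 2 (new)  [load 1150/1950]
  1450 → container 3 (new)  [load 1450/1950]
  600 → container 1  [load 1950/1950]
  1050 → container 4 (new)  [load 1050/1950]
  1000 → container 5 (new)  [load 1000/1950]
  1600 → container 6 (new)  [load 1600/1950]
  1600 → container 7 (new)  [load 1600/1950]
  1300 → container 8 (new)  [load 1300/1950]
  900 → container 4  [load 1950/1950]
  750 → container 2  [load 1900/1950]
  600 → container 8  [load 1900/1950]
8 containers opened.

8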